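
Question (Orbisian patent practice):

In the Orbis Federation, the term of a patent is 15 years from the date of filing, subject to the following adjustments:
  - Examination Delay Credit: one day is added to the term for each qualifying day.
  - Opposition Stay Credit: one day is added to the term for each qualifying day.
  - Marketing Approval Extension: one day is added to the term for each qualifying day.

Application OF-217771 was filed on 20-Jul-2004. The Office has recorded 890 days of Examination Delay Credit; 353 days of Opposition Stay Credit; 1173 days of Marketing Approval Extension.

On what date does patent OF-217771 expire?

Base term: filing date + 15 years → 20 July 2019.
Examination Delay Credit: +890 days → 26 December 2021.
Opposition Stay Credit: +353 days → 14 December 2022.
Marketing Approval Extension: +1173 days → 1 March 2026.

2026-03-01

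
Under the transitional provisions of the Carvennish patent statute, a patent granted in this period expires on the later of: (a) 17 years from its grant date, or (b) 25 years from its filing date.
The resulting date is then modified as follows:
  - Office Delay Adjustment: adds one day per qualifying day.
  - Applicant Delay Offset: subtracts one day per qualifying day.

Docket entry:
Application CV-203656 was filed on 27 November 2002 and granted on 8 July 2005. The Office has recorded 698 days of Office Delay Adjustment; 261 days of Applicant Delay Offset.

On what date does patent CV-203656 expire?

(a) grant + 17 years → 8 July 2022.
(b) filing + 25 years → 27 November 2027.
Later of the two: 27 November 2027.
Office Delay Adjustment: +698 days → 25 October 2029.
Applicant Delay Offset: −261 days → 6 February 2029.

2029-02-06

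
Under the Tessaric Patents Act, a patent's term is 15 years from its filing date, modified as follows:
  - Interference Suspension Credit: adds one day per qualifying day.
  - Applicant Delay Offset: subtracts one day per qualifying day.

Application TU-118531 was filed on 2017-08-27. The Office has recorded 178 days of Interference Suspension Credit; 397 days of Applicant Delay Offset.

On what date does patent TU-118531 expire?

Base term: filing date + 15 years → 27 August 2032.
Interference Suspension Credit: +178 days → 21 February 2033.
Applicant Delay Offset: −397 days → 21 January 2032.

2032-01-21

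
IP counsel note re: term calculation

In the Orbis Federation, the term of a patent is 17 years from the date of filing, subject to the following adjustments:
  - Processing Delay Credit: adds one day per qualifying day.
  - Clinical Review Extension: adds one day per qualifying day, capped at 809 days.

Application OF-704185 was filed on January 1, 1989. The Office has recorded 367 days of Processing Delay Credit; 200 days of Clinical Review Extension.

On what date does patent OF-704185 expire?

2007-07-22

Base term: filing date + 17 years → 1 January 2006.
Processing Delay Credit: +367 days → 3 January 2007.
Clinical Review Extension: 200 days (within the 809-day cap) → +200 days → 22 July 2007.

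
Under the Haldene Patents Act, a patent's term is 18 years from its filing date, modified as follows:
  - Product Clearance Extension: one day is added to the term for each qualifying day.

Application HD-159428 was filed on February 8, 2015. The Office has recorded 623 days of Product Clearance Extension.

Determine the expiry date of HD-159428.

2034-10-24

Base term: filing date + 18 years → 8 February 2033.
Product Clearance Extension: +623 days → 24 October 2034.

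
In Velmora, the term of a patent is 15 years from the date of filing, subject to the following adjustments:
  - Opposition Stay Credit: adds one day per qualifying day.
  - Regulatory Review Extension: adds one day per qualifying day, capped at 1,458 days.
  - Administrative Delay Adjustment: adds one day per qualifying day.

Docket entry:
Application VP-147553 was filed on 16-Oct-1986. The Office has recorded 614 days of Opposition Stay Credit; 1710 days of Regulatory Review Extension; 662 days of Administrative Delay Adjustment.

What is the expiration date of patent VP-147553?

April 11, 2009

Base term: filing date + 15 years → 16 October 2001.
Opposition Stay Credit: +614 days → 22 June 2003.
Regulatory Review Extension: 1710 days claimed exceeds the 1458-day cap, so +1458 days → 19 June 2007.
Administrative Delay Adjustment: +662 days → 11 April 2009.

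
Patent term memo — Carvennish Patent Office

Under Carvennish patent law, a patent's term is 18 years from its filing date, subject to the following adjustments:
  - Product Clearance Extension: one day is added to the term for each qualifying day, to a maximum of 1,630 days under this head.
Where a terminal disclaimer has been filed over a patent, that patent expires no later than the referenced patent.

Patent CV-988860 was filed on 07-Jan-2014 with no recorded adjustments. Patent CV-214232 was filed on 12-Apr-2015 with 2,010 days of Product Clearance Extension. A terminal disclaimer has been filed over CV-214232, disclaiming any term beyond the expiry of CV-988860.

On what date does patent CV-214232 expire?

2032-01-07

Natural term of CV-214232:
  Base: filing + 18 years → 12 April 2033.
  Product Clearance Extension: 2010 days claimed exceeds the 1630-day cap, so +1630 days → 28 September 2037.
Expiry of referenced patent CV-988860:
  Base: filing + 18 years → 7 January 2032.
Terminal disclaimer: CV-214232 expires on the earlier of 28 September 2037 and 7 January 2032.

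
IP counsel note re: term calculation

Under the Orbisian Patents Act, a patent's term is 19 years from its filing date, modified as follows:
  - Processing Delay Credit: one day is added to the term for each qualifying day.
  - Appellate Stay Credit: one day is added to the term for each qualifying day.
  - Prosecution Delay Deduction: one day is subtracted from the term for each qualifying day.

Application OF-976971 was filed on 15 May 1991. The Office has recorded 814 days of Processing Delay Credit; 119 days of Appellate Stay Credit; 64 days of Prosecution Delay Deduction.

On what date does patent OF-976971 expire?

2012-09-30

Base term: filing date + 19 years → 15 May 2010.
Processing Delay Credit: +814 days → 6 August 2012.
Appellate Stay Credit: +119 days → 3 December 2012.
Prosecution Delay Deduction: −64 days → 30 September 2012.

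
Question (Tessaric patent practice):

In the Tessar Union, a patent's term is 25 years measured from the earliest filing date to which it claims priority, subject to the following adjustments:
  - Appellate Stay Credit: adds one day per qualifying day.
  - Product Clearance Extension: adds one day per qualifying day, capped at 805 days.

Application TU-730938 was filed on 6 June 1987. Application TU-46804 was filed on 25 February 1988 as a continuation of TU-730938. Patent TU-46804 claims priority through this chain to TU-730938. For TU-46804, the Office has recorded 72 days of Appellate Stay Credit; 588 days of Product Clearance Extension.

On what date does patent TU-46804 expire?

Earliest priority filing: 6 June 1987.
Base term: 6 June 1987 + 25 years → 6 June 2012.
Appellate Stay Credit: +72 days → 17 August 2012.
Product Clearance Extension: 588 days (within the 805-day cap) → +588 days → 28 March 2014.

March 28, 2014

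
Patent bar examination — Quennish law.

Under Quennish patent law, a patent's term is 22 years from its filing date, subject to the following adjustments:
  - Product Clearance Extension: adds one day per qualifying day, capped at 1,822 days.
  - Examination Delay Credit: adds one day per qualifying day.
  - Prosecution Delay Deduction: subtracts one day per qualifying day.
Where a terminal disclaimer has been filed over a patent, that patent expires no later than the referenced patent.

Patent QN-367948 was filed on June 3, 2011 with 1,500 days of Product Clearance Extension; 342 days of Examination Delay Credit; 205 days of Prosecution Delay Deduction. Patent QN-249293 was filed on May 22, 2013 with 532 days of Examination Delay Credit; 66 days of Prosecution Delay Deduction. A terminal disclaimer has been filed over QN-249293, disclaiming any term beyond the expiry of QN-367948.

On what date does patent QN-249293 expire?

August 30, 2036

Natural term of QN-249293:
  Base: filing + 22 years → 22 May 2035.
  Examination Delay Credit: +532 days → 4 November 2036.
  Prosecution Delay Deduction: −66 days → 30 August 2036.
Expiry of referenced patent QN-367948:
  Base: filing + 22 years → 3 June 2033.
  Product Clearance Extension: 1500 days (within the 1822-day cap) → +1500 days → 12 July 2037.
  Examination Delay Credit: +342 days → 19 June 2038.
  Prosecution Delay Deduction: −205 days → 26 November 2037.
Terminal disclaimer: QN-249293 expires on the earlier of 30 August 2036 and 26 November 2037.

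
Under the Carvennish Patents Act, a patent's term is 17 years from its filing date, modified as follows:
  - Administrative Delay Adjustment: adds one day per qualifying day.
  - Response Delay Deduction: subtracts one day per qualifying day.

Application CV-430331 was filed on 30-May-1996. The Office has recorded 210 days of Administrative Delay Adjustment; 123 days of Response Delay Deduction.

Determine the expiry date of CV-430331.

August 25, 2013

Base term: filing date + 17 years → 30 May 2013.
Administrative Delay Adjustment: +210 days → 26 December 2013.
Response Delay Deduction: −123 days → 25 August 2013.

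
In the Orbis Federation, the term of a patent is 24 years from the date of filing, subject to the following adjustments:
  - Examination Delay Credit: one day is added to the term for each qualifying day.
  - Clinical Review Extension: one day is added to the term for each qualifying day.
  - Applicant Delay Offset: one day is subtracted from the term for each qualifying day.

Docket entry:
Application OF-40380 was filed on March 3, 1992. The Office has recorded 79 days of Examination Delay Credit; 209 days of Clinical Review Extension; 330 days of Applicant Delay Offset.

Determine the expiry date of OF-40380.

2016-01-21

Base term: filing date + 24 years → 3 March 2016.
Examination Delay Credit: +79 days → 21 May 2016.
Clinical Review Extension: +209 days → 16 December 2016.
Applicant Delay Offset: −330 days → 21 January 2016.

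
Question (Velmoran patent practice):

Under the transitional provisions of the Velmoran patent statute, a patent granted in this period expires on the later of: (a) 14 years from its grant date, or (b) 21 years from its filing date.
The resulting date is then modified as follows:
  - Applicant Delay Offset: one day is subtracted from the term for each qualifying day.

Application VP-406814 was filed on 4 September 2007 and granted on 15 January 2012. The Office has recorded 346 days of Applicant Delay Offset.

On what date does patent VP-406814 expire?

2027-09-24

(a) grant + 14 years → 15 January 2026.
(b) filing + 21 years → 4 September 2028.
Later of the two: 4 September 2028.
Applicant Delay Offset: −346 days → 24 September 2027.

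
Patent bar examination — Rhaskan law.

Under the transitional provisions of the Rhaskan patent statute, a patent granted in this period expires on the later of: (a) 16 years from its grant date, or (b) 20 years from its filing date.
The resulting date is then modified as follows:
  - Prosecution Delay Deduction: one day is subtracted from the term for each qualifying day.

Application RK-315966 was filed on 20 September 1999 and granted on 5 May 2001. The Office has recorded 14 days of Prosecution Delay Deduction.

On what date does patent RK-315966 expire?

(a) grant + 16 years → 5 May 2017.
(b) filing + 20 years → 20 September 2019.
Later of the two: 20 September 2019.
Prosecution Delay Deduction: −14 days → 6 September 2019.

September 6, 2019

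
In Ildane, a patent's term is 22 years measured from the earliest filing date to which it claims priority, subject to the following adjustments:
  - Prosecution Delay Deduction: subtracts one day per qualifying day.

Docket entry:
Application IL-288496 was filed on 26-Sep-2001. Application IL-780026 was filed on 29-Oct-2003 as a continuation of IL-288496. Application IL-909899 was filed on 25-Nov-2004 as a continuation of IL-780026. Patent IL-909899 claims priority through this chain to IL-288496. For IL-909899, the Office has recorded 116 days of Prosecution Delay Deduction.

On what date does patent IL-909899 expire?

2023-06-02

Earliest priority filing: 26 September 2001.
Base term: 26 September 2001 + 22 years → 26 September 2023.
Prosecution Delay Deduction: −116 days → 2 June 2023.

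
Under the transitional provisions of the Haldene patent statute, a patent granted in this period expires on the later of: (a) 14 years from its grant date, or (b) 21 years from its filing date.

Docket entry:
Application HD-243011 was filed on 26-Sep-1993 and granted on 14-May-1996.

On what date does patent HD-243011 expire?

(a) grant + 14 years → 14 May 2010.
(b) filing + 21 years → 26 September 2014.
Later of the two: 26 September 2014.

2014-09-26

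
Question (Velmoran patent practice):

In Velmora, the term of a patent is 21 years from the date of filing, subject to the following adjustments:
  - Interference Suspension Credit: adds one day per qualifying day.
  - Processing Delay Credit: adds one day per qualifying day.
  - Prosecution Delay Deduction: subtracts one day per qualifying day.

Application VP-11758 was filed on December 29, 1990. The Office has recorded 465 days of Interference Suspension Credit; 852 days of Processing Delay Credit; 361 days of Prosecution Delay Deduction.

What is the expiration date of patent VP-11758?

Base term: filing date + 21 years → 29 December 2011.
Interference Suspension Credit: +465 days → 7 April 2013.
Processing Delay Credit: +852 days → 7 August 2015.
Prosecution Delay Deduction: −361 days → 11 August 2014.

August 11, 2014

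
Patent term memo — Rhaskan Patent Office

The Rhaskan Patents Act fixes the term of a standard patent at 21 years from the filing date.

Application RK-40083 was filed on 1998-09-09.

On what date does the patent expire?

2019-09-09

Filing date + 21 years → 9 September 2019.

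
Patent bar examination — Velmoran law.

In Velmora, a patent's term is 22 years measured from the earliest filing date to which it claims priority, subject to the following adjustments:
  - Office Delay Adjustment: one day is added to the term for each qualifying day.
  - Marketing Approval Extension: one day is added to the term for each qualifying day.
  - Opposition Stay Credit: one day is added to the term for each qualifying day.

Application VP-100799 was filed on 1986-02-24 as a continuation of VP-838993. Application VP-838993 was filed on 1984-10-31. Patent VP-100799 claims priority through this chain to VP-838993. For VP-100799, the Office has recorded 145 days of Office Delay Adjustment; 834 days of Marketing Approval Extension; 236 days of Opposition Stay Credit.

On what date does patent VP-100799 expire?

Earliest priority filing: 31 October 1984.
Base term: 31 October 1984 + 22 years → 31 October 2006.
Office Delay Adjustment: +145 days → 25 March 2007.
Marketing Approval Extension: +834 days → 6 July 2009.
Opposition Stay Credit: +236 days → 27 February 2010.

February 27, 2010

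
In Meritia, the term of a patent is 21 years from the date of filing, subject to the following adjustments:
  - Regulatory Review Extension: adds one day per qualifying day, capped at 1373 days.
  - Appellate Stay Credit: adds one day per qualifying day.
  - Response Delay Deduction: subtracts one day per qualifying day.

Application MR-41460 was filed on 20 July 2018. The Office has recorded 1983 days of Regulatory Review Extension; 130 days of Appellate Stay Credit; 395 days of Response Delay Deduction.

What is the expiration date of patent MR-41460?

2042-08-01

Base term: filing date + 21 years → 20 July 2039.
Regulatory Review Extension: 1983 days claimed exceeds the 1373-day cap, so +1373 days → 23 April 2043.
Appellate Stay Credit: +130 days → 31 August 2043.
Response Delay Deduction: −395 days → 1 August 2042.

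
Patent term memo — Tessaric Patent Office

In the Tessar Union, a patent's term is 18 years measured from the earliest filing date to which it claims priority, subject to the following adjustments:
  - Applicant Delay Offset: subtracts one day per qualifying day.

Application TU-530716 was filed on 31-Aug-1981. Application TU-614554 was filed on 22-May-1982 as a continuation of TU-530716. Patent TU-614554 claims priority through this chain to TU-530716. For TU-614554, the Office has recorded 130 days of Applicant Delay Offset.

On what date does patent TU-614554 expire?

April 23, 1999

Earliest priority filing: 31 August 1981.
Base term: 31 August 1981 + 18 years → 31 August 1999.
Applicant Delay Offset: −130 days → 23 April 1999.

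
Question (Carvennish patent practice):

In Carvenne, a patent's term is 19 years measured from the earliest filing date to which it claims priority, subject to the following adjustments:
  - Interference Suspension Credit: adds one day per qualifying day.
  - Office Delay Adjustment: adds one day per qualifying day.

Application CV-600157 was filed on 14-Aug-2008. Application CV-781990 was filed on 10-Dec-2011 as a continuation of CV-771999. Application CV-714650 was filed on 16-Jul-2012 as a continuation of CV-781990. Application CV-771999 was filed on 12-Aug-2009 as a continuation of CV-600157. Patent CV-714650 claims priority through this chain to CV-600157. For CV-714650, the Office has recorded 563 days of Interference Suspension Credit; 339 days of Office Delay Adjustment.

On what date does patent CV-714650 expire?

Earliest priority filing: 14 August 2008.
Base term: 14 August 2008 + 19 years → 14 August 2027.
Interference Suspension Credit: +563 days → 27 February 2029.
Office Delay Adjustment: +339 days → 1 February 2030.

2030-02-01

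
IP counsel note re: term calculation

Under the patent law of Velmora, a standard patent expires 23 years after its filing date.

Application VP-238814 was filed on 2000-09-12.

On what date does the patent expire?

Filing date + 23 years → 12 September 2023.

September 12, 2023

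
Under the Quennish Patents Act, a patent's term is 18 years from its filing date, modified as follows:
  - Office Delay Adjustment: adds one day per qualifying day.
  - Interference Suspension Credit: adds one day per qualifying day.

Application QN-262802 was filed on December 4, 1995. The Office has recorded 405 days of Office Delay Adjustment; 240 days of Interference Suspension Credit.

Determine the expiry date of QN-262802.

Base term: filing date + 18 years → 4 December 2013.
Office Delay Adjustment: +405 days → 13 January 2015.
Interference Suspension Credit: +240 days → 10 September 2015.

September 10, 2015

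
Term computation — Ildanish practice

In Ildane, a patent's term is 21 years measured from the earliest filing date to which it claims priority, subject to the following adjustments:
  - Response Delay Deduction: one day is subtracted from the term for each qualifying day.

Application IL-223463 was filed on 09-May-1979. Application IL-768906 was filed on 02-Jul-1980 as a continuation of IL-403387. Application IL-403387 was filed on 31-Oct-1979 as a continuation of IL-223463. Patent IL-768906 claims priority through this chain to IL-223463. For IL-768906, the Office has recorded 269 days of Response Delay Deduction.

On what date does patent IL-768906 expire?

Earliest priority filing: 9 May 1979.
Base term: 9 May 1979 + 21 years → 9 May 2000.
Response Delay Deduction: −269 days → 14 August 1999.

1999-08-14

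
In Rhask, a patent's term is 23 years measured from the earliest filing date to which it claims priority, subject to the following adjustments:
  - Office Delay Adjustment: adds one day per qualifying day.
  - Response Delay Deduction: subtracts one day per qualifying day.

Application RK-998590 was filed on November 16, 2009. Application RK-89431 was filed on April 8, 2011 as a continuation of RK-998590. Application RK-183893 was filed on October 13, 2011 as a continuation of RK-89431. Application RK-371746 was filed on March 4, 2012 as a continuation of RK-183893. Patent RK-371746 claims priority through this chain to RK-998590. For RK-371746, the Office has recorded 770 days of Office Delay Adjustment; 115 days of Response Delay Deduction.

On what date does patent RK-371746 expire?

Earliest priority filing: 16 November 2009.
Base term: 16 November 2009 + 23 years → 16 November 2032.
Office Delay Adjustment: +770 days → 26 December 2034.
Response Delay Deduction: −115 days → 2 September 2034.

2034-09-02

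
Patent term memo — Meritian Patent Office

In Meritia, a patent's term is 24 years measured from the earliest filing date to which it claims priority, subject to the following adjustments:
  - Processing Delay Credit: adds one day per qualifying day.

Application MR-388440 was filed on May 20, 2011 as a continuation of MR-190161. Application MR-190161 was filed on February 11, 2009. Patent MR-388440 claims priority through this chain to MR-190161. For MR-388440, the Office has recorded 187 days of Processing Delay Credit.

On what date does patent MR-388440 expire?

Earliest priority filing: 11 February 2009.
Base term: 11 February 2009 + 24 years → 11 February 2033.
Processing Delay Credit: +187 days → 17 August 2033.

August 17, 2033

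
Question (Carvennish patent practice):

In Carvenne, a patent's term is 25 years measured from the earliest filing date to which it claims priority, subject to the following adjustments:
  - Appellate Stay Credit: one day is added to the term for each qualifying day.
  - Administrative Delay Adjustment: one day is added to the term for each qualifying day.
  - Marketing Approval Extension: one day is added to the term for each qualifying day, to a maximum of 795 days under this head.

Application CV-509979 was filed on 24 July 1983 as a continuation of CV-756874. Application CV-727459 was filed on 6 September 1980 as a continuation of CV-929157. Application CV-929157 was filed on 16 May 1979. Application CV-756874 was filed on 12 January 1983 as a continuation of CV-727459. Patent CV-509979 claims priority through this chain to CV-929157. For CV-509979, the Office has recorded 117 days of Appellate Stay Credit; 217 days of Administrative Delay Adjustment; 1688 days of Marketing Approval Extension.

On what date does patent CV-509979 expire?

2007-06-19

Earliest priority filing: 16 May 1979.
Base term: 16 May 1979 + 25 years → 16 May 2004.
Appellate Stay Credit: +117 days → 10 September 2004.
Administrative Delay Adjustment: +217 days → 15 April 2005.
Marketing Approval Extension: 1688 days claimed exceeds the 795-day cap, so +795 days → 19 June 2007.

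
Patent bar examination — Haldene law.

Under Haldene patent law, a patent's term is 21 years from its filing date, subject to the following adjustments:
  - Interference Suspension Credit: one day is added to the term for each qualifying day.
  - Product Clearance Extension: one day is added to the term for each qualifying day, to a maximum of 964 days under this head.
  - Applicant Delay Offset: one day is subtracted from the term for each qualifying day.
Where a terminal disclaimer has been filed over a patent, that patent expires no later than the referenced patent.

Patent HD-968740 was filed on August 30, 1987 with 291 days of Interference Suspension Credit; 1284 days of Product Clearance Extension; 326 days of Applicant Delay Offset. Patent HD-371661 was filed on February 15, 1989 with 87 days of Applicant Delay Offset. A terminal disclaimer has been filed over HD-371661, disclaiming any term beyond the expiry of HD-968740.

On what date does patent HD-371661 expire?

2009-11-20

Natural term of HD-371661:
  Base: filing + 21 years → 15 February 2010.
  Applicant Delay Offset: −87 days → 20 November 2009.
Expiry of referenced patent HD-968740:
  Base: filing + 21 years → 30 August 2008.
  Interference Suspension Credit: +291 days → 17 June 2009.
  Product Clearance Extension: 1284 days claimed exceeds the 964-day cap, so +964 days → 6 February 2012.
  Applicant Delay Offset: −326 days → 17 March 2011.
Terminal disclaimer: HD-371661 expires on the earlier of 20 November 2009 and 17 March 2011.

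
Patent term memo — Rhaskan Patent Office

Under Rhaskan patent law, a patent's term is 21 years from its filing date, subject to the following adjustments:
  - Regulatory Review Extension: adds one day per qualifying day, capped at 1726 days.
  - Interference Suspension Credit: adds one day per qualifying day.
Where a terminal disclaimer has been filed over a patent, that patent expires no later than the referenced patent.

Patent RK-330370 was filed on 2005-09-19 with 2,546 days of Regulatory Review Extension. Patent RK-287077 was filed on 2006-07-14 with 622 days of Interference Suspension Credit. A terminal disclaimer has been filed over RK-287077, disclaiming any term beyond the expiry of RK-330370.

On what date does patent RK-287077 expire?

March 27, 2029

Natural term of RK-287077:
  Base: filing + 21 years → 14 July 2027.
  Interference Suspension Credit: +622 days → 27 March 2029.
Expiry of referenced patent RK-330370:
  Base: filing + 21 years → 19 September 2026.
  Regulatory Review Extension: 2546 days claimed exceeds the 1726-day cap, so +1726 days → 11 June 2031.
Terminal disclaimer: RK-287077 expires on the earlier of 27 March 2029 and 11 June 2031.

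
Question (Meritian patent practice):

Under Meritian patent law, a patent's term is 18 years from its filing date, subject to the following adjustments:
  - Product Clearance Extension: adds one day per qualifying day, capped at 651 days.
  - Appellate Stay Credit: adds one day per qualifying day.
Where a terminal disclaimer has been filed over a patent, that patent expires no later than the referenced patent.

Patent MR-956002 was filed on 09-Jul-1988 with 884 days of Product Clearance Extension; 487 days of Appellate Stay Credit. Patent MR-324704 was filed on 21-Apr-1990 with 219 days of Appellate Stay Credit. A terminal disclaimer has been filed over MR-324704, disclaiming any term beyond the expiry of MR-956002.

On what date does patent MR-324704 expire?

November 26, 2008

Natural term of MR-324704:
  Base: filing + 18 years → 21 April 2008.
  Appellate Stay Credit: +219 days → 26 November 2008.
Expiry of referenced patent MR-956002:
  Base: filing + 18 years → 9 July 2006.
  Product Clearance Extension: 884 days claimed exceeds the 651-day cap, so +651 days → 20 April 2008.
  Appellate Stay Credit: +487 days → 20 August 2009.
Terminal disclaimer: MR-324704 expires on the earlier of 26 November 2008 and 20 August 2009.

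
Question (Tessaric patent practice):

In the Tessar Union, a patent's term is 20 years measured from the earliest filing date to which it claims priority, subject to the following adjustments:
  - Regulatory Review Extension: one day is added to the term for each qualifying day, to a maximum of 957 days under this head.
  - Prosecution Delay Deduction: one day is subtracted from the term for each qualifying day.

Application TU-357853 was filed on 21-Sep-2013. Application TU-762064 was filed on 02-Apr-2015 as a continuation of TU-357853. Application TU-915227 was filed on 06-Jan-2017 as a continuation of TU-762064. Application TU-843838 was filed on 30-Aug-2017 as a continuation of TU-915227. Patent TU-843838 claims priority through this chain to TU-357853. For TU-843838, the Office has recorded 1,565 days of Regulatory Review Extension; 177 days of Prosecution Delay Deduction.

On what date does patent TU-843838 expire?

Earliest priority filing: 21 September 2013.
Base term: 21 September 2013 + 20 years → 21 September 2033.
Regulatory Review Extension: 1565 days claimed exceeds the 957-day cap, so +957 days → 5 May 2036.
Prosecution Delay Deduction: −177 days → 10 November 2035.

2035-11-10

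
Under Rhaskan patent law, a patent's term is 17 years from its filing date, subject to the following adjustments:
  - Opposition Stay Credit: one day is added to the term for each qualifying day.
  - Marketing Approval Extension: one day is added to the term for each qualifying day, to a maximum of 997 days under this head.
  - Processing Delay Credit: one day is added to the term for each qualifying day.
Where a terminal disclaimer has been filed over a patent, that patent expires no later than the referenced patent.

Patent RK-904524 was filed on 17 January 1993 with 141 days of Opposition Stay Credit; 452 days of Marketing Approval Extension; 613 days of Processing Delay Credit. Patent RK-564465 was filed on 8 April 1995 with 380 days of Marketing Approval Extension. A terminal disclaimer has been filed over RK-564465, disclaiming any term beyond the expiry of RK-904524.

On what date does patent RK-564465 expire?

April 23, 2013

Natural term of RK-564465:
  Base: filing + 17 years → 8 April 2012.
  Marketing Approval Extension: 380 days (within the 997-day cap) → +380 days → 23 April 2013.
Expiry of referenced patent RK-904524:
  Base: filing + 17 years → 17 January 2010.
  Opposition Stay Credit: +141 days → 7 June 2010.
  Marketing Approval Extension: 452 days (within the 997-day cap) → +452 days → 2 September 2011.
  Processing Delay Credit: +613 days → 7 May 2013.
Terminal disclaimer: RK-564465 expires on the earlier of 23 April 2013 and 7 May 2013.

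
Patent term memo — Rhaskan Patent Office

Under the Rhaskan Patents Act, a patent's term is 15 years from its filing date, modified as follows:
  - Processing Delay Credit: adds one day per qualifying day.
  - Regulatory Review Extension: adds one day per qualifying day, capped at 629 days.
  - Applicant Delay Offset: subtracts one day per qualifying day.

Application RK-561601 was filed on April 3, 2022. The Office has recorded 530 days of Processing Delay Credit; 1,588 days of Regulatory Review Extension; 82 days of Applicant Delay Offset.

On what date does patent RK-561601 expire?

Base term: filing date + 15 years → 3 April 2037.
Processing Delay Credit: +530 days → 15 September 2038.
Regulatory Review Extension: 1588 days claimed exceeds the 629-day cap, so +629 days → 5 June 2040.
Applicant Delay Offset: −82 days → 15 March 2040.

March 15, 2040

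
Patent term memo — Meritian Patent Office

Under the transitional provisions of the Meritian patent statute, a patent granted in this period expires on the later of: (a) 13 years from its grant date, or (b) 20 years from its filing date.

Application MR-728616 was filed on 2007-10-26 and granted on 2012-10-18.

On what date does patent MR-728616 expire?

(a) grant + 13 years → 18 October 2025.
(b) filing + 20 years → 26 October 2027.
Later of the two: 26 October 2027.

2027-10-26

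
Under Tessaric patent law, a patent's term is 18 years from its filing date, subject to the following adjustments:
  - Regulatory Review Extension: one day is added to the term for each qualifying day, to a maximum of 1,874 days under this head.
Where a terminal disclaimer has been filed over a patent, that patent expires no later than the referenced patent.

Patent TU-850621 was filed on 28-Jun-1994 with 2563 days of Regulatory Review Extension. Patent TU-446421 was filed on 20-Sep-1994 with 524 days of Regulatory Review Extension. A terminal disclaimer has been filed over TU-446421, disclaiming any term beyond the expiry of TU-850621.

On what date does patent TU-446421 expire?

February 26, 2014

Natural term of TU-446421:
  Base: filing + 18 years → 20 September 2012.
  Regulatory Review Extension: 524 days (within the 1874-day cap) → +524 days → 26 February 2014.
Expiry of referenced patent TU-850621:
  Base: filing + 18 years → 28 June 2012.
  Regulatory Review Extension: 2563 days claimed exceeds the 1874-day cap, so +1874 days → 15 August 2017.
Terminal disclaimer: TU-446421 expires on the earlier of 26 February 2014 and 15 August 2017.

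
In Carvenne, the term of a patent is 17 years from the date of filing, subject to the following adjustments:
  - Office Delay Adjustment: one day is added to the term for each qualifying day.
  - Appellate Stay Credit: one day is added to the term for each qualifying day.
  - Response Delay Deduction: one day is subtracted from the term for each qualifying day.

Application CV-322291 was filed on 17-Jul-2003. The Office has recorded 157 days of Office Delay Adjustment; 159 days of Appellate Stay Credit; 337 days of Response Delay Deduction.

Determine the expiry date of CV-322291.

June 26, 2020

Base term: filing date + 17 years → 17 July 2020.
Office Delay Adjustment: +157 days → 21 December 2020.
Appellate Stay Credit: +159 days → 29 May 2021.
Response Delay Deduction: −337 days → 26 June 2020.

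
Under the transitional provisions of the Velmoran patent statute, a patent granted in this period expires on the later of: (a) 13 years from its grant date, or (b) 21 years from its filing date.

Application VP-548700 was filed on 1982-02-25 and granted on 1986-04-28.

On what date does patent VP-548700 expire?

(a) grant + 13 years → 28 April 1999.
(b) filing + 21 years → 25 February 2003.
Later of the two: 25 February 2003.

February 25, 2003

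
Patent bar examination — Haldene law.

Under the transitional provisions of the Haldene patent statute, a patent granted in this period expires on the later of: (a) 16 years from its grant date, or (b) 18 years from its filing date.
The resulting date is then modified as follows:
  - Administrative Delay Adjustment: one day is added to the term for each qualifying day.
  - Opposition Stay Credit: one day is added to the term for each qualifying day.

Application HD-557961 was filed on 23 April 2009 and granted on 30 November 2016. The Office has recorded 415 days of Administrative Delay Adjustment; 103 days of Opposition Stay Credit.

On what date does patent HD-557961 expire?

May 2, 2034

(a) grant + 16 years → 30 November 2032.
(b) filing + 18 years → 23 April 2027.
Later of the two: 30 November 2032.
Administrative Delay Adjustment: +415 days → 19 January 2034.
Opposition Stay Credit: +103 days → 2 May 2034.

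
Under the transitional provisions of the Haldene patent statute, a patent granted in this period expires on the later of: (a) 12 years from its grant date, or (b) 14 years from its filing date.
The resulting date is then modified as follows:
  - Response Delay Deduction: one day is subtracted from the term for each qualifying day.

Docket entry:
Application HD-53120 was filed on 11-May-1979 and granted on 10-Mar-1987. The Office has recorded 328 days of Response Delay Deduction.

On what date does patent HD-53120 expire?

1998-04-16

(a) grant + 12 years → 10 March 1999.
(b) filing + 14 years → 11 May 1993.
Later of the two: 10 March 1999.
Response Delay Deduction: −328 days → 16 April 1998.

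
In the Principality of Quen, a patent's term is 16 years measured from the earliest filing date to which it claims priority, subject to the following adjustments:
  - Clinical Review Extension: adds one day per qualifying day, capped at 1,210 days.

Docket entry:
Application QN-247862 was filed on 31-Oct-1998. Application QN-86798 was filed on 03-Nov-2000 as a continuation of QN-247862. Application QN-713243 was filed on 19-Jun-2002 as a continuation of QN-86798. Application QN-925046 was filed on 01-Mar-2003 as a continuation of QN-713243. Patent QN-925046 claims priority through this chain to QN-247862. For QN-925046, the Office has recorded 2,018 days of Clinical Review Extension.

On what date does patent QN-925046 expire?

February 22, 2018

Earliest priority filing: 31 October 1998.
Base term: 31 October 1998 + 16 years → 31 October 2014.
Clinical Review Extension: 2018 days claimed exceeds the 1210-day cap, so +1210 days → 22 February 2018.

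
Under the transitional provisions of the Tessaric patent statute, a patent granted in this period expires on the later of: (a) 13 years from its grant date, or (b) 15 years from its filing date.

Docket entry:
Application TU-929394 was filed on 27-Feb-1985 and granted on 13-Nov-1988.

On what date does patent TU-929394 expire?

(a) grant + 13 years → 13 November 2001.
(b) filing + 15 years → 27 February 2000.
Later of the two: 13 November 2001.

November 13, 2001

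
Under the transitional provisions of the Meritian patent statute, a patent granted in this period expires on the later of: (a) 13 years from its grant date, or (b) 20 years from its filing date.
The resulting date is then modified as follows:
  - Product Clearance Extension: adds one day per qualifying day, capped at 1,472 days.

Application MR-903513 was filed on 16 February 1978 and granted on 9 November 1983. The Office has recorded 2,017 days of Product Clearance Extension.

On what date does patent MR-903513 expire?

2002-02-27

(a) grant + 13 years → 9 November 1996.
(b) filing + 20 years → 16 February 1998.
Later of the two: 16 February 1998.
Product Clearance Extension: 2017 days claimed exceeds the 1472-day cap, so +1472 days → 27 February 2002.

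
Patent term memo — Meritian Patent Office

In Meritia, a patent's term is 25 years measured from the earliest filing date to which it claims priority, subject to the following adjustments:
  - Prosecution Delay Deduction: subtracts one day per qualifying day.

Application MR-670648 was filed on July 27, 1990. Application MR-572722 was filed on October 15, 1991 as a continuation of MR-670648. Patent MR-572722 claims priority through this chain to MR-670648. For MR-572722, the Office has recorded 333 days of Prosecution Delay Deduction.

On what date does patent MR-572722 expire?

Earliest priority filing: 27 July 1990.
Base term: 27 July 1990 + 25 years → 27 July 2015.
Prosecution Delay Deduction: −333 days → 28 August 2014.

August 28, 2014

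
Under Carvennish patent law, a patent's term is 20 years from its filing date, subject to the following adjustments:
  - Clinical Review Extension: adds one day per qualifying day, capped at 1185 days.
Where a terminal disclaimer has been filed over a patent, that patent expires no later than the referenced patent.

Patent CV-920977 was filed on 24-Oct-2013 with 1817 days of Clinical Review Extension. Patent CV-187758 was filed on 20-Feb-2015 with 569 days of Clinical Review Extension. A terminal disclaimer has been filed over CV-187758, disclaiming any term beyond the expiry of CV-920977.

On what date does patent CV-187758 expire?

September 11, 2036

Natural term of CV-187758:
  Base: filing + 20 years → 20 February 2035.
  Clinical Review Extension: 569 days (within the 1185-day cap) → +569 days → 11 September 2036.
Expiry of referenced patent CV-920977:
  Base: filing + 20 years → 24 October 2033.
  Clinical Review Extension: 1817 days claimed exceeds the 1185-day cap, so +1185 days → 21 January 2037.
Terminal disclaimer: CV-187758 expires on the earlier of 11 September 2036 and 21 January 2037.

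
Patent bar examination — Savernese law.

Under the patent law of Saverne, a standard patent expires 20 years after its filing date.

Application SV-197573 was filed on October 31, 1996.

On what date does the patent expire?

2016-10-31

Filing date + 20 years → 31 October 2016.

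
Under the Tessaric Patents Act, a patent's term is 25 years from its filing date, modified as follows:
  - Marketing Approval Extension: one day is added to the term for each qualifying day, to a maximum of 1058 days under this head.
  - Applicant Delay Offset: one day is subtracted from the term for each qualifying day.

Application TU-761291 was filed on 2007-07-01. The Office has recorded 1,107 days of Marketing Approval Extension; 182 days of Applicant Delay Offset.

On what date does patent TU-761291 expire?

2034-11-24

Base term: filing date + 25 years → 1 July 2032.
Marketing Approval Extension: 1107 days claimed exceeds the 1058-day cap, so +1058 days → 25 May 2035.
Applicant Delay Offset: −182 days → 24 November 2034.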